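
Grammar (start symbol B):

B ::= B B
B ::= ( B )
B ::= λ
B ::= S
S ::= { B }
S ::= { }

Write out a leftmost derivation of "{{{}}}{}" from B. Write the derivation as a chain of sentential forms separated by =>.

B => BB => BBB => SBB => {B}BB => {S}BB => {{B}}BB => {{S}}BB => {{{}}}BB => {{{}}}B => {{{}}}S => {{{}}}{}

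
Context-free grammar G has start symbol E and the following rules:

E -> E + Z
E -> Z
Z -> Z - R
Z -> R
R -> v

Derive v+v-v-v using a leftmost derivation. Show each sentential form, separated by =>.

E=>E+Z=>Z+Z=>R+Z=>v+Z=>v+Z-R=>v+Z-R-R=>v+R-R-R=>v+v-R-R=>v+v-v-R=>v+v-v-v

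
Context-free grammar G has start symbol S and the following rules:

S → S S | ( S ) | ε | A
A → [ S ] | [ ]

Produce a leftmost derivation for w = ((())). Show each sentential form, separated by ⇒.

S ⇒ (S)   [S → ( S )]
(S) ⇒ ((S))   [S → ( S )]
((S)) ⇒ ((SS))   [S → S S]
((SS)) ⇒ ((SSS))   [S → S S]
((SSS)) ⇒ ((SSSS))   [S → S S]
((SSSS)) ⇒ ((SSSSS))   [S → S S]
((SSSSS)) ⇒ (((S)SSSS))   [S → ( S )]
(((S)SSSS)) ⇒ ((()SSSS))   [S → ε]
((()SSSS)) ⇒ ((()SSS))   [S → ε]
((()SSS)) ⇒ ((()SS))   [S → ε]
((()SS)) ⇒ ((()S))   [S → ε]
((()S)) ⇒ ((()))   [S → ε]

S⇒(S)⇒((S))⇒((SS))⇒((SSS))⇒((SSSS))⇒((SSSSS))⇒(((S)SSSS))⇒((()SSSS))⇒((()SSS))⇒((()SS))⇒((()S))⇒((()))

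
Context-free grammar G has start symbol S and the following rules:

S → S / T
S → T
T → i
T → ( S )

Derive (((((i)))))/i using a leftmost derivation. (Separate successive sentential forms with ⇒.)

S ⇒ S/T ⇒ T/T ⇒ (S)/T ⇒ (T)/T ⇒ ((S))/T ⇒ ((T))/T ⇒ (((S)))/T ⇒ (((T)))/T ⇒ ((((S))))/T ⇒ ((((T))))/T ⇒ (((((S)))))/T ⇒ (((((T)))))/T ⇒ (((((i)))))/T ⇒ (((((i)))))/i

S ⇒ S/T   [S → S / T]
S/T ⇒ T/T   [S → T]
T/T ⇒ (S)/T   [T → ( S )]
(S)/T ⇒ (T)/T   [S → T]
(T)/T ⇒ ((S))/T   [T → ( S )]
((S))/T ⇒ ((T))/T   [S → T]
((T))/T ⇒ (((S)))/T   [T → ( S )]
(((S)))/T ⇒ (((T)))/T   [S → T]
(((T)))/T ⇒ ((((S))))/T   [T → ( S )]
((((S))))/T ⇒ ((((T))))/T   [S → T]
((((T))))/T ⇒ (((((S)))))/T   [T → ( S )]
(((((S)))))/T ⇒ (((((T)))))/T   [S → T]
(((((T)))))/T ⇒ (((((i)))))/T   [T → i]
(((((i)))))/T ⇒ (((((i)))))/i   [T → i]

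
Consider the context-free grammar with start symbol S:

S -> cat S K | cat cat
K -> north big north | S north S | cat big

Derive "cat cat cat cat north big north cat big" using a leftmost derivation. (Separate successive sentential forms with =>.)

S => cat S K => cat cat S K K => cat cat cat cat K K => cat cat cat cat north big north K => cat cat cat cat north big north cat big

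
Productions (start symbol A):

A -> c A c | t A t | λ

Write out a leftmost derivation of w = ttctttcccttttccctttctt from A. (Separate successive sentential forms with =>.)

A => tAt   [A -> t A t]
tAt => ttAtt   [A -> t A t]
ttAtt => ttcActt   [A -> c A c]
ttcActt => ttctAtctt   [A -> t A t]
ttctAtctt => ttcttAttctt   [A -> t A t]
ttcttAttctt => ttctttAtttctt   [A -> t A t]
ttctttAtttctt => ttctttcActttctt   [A -> c A c]
ttctttcActttctt => ttctttccAcctttctt   [A -> c A c]
ttctttccAcctttctt => ttctttcccAccctttctt   [A -> c A c]
ttctttcccAccctttctt => ttctttccctAtccctttctt   [A -> t A t]
ttctttccctAtccctttctt => ttctttcccttAttccctttctt   [A -> t A t]
ttctttcccttAttccctttctt => ttctttcccttttccctttctt   [A -> λ]

A => tAt => ttAtt => ttcActt => ttctAtctt => ttcttAttctt => ttctttAtttctt => ttctttcActttctt => ttctttccAcctttctt => ttctttcccAccctttctt => ttctttccctAtccctttctt => ttctttcccttAttccctttctt => ttctttcccttttccctttctt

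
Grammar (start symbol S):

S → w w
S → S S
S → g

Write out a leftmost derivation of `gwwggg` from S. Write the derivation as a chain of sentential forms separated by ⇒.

S ⇒ SS   [S → S S]
SS ⇒ SSS   [S → S S]
SSS ⇒ gSS   [S → g]
gSS ⇒ gSSS   [S → S S]
gSSS ⇒ gSSSS   [S → S S]
gSSSS ⇒ gwwSSS   [S → w w]
gwwSSS ⇒ gwwgSS   [S → g]
gwwgSS ⇒ gwwggS   [S → g]
gwwggS ⇒ gwwggg   [S → g]

S ⇒ SS ⇒ SSS ⇒ gSS ⇒ gSSS ⇒ gSSSS ⇒ gwwSSS ⇒ gwwgSS ⇒ gwwggS ⇒ gwwggg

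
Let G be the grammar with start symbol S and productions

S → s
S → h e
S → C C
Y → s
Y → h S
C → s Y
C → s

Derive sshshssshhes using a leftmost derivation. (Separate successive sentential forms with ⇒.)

S ⇒ CC ⇒ sC ⇒ ssY ⇒ sshS ⇒ sshCC ⇒ sshsYC ⇒ sshshSC ⇒ sshshCCC ⇒ sshshsYCC ⇒ sshshssCC ⇒ sshshsssYC ⇒ sshshssshSC ⇒ sshshssshheC ⇒ sshshssshhes

S ⇒ CC   [S → C C]
CC ⇒ sC   [C → s]
sC ⇒ ssY   [C → s Y]
ssY ⇒ sshS   [Y → h S]
sshS ⇒ sshCC   [S → C C]
sshCC ⇒ sshsYC   [C → s Y]
sshsYC ⇒ sshshSC   [Y → h S]
sshshSC ⇒ sshshCCC   [S → C C]
sshshCCC ⇒ sshshsYCC   [C → s Y]
sshshsYCC ⇒ sshshssCC   [Y → s]
sshshssCC ⇒ sshshsssYC   [C → s Y]
sshshsssYC ⇒ sshshssshSC   [Y → h S]
sshshssshSC ⇒ sshshssshheC   [S → h e]
sshshssshheC ⇒ sshshssshhes   [C → s]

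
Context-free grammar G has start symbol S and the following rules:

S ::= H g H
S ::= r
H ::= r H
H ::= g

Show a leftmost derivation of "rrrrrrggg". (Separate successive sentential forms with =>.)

S => HgH   [S ::= H g H]
HgH => rHgH   [H ::= r H]
rHgH => rrHgH   [H ::= r H]
rrHgH => rrrHgH   [H ::= r H]
rrrHgH => rrrrHgH   [H ::= r H]
rrrrHgH => rrrrrHgH   [H ::= r H]
rrrrrHgH => rrrrrrHgH   [H ::= r H]
rrrrrrHgH => rrrrrrggH   [H ::= g]
rrrrrrggH => rrrrrrggg   [H ::= g]

S => HgH => rHgH => rrHgH => rrrHgH => rrrrHgH => rrrrrHgH => rrrrrrHgH => rrrrrrggH => rrrrrrggg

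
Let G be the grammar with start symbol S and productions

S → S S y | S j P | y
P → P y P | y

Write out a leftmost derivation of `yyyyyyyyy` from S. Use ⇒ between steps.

S ⇒ SSy   [S → S S y]
SSy ⇒ SSySy   [S → S S y]
SSySy ⇒ ySySy   [S → y]
ySySy ⇒ ySSyySy   [S → S S y]
ySSyySy ⇒ ySSySyySy   [S → S S y]
ySSySyySy ⇒ yySySyySy   [S → y]
yySySyySy ⇒ yyyySyySy   [S → y]
yyyySyySy ⇒ yyyyyyySy   [S → y]
yyyyyyySy ⇒ yyyyyyyyy   [S → y]

S⇒SSy⇒SSySy⇒ySySy⇒ySSyySy⇒ySSySyySy⇒yySySyySy⇒yyyySyySy⇒yyyyyyySy⇒yyyyyyyyy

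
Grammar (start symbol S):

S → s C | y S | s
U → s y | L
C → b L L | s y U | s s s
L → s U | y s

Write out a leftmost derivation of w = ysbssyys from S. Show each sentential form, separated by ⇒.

S ⇒ yS ⇒ ysC ⇒ ysbLL ⇒ ysbsUL ⇒ ysbssyL ⇒ ysbssyys

S ⇒ yS   [S → y S]
yS ⇒ ysC   [S → s C]
ysC ⇒ ysbLL   [C → b L L]
ysbLL ⇒ ysbsUL   [L → s U]
ysbsUL ⇒ ysbssyL   [U → s y]
ysbssyL ⇒ ysbssyys   [L → y s]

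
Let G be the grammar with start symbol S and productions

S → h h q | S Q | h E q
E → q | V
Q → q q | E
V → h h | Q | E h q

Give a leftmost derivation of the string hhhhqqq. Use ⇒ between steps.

S ⇒ SQ ⇒ hEqQ ⇒ hVqQ ⇒ hEhqqQ ⇒ hVhqqQ ⇒ hhhhqqQ ⇒ hhhhqqE ⇒ hhhhqqq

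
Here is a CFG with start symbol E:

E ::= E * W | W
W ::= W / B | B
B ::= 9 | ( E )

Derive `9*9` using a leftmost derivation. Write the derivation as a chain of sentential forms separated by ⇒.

E ⇒ E*W ⇒ W*W ⇒ B*W ⇒ 9*W ⇒ 9*B ⇒ 9*9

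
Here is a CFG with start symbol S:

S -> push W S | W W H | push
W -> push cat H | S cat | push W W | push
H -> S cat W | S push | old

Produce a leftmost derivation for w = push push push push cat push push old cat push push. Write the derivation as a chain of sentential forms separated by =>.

S => push W S => push push W W S => push push S cat W S => push push W W H cat W S => push push push W W W H cat W S => push push push S cat W W H cat W S => push push push push cat W W H cat W S => push push push push cat push W H cat W S => push push push push cat push push H cat W S => push push push push cat push push old cat W S => push push push push cat push push old cat push S => push push push push cat push push old cat push push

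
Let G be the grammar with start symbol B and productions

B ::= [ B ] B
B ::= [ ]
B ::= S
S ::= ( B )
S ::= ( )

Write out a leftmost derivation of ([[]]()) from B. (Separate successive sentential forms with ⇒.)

B ⇒ S   [B ::= S]
S ⇒ (B)   [S ::= ( B )]
(B) ⇒ ([B]B)   [B ::= [ B ] B]
([B]B) ⇒ ([[]]B)   [B ::= [ ]]
([[]]B) ⇒ ([[]]S)   [B ::= S]
([[]]S) ⇒ ([[]]())   [S ::= ( )]

B ⇒ S ⇒ (B) ⇒ ([B]B) ⇒ ([[]]B) ⇒ ([[]]S) ⇒ ([[]]())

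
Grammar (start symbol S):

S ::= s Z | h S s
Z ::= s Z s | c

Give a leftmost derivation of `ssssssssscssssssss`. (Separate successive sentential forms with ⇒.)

S ⇒ sZ ⇒ ssZs ⇒ sssZss ⇒ ssssZsss ⇒ sssssZssss ⇒ ssssssZsssss ⇒ sssssssZssssss ⇒ ssssssssZsssssss ⇒ sssssssssZssssssss ⇒ ssssssssscssssssss

S ⇒ sZ   [S ::= s Z]
sZ ⇒ ssZs   [Z ::= s Z s]
ssZs ⇒ sssZss   [Z ::= s Z s]
sssZss ⇒ ssssZsss   [Z ::= s Z s]
ssssZsss ⇒ sssssZssss   [Z ::= s Z s]
sssssZssss ⇒ ssssssZsssss   [Z ::= s Z s]
ssssssZsssss ⇒ sssssssZssssss   [Z ::= s Z s]
sssssssZssssss ⇒ ssssssssZsssssss   [Z ::= s Z s]
ssssssssZsssssss ⇒ sssssssssZssssssss   [Z ::= s Z s]
sssssssssZssssssss ⇒ ssssssssscssssssss   [Z ::= c]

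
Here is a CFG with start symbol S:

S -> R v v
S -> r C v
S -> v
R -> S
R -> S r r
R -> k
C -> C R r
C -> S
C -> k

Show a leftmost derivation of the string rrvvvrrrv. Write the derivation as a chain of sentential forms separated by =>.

S => rCv => rCRrv => rSRrv => rrCvRrv => rrSvRrv => rrvvRrv => rrvvSrrrv => rrvvvrrrv

S => rCv   [S -> r C v]
rCv => rCRrv   [C -> C R r]
rCRrv => rSRrv   [C -> S]
rSRrv => rrCvRrv   [S -> r C v]
rrCvRrv => rrSvRrv   [C -> S]
rrSvRrv => rrvvRrv   [S -> v]
rrvvRrv => rrvvSrrrv   [R -> S r r]
rrvvSrrrv => rrvvvrrrv   [S -> v]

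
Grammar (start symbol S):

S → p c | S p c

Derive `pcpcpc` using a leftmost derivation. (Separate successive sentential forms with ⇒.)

S ⇒ Spc   [S → S p c]
Spc ⇒ Spcpc   [S → S p c]
Spcpc ⇒ pcpcpc   [S → p c]

S ⇒ Spc ⇒ Spcpc ⇒ pcpcpc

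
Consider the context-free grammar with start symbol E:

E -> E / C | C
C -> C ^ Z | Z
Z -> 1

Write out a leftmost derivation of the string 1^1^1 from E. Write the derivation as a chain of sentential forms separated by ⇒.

E ⇒ C ⇒ C^Z ⇒ C^Z^Z ⇒ Z^Z^Z ⇒ 1^Z^Z ⇒ 1^1^Z ⇒ 1^1^1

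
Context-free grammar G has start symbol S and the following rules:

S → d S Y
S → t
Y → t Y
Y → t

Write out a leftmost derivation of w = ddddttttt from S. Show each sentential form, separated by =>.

S => dSY   [S → d S Y]
dSY => ddSYY   [S → d S Y]
ddSYY => dddSYYY   [S → d S Y]
dddSYYY => ddddSYYYY   [S → d S Y]
ddddSYYYY => ddddtYYYY   [S → t]
ddddtYYYY => ddddttYYY   [Y → t]
ddddttYYY => ddddtttYY   [Y → t]
ddddtttYY => ddddttttY   [Y → t]
ddddttttY => ddddttttt   [Y → t]

S=>dSY=>ddSYY=>dddSYYY=>ddddSYYYY=>ddddtYYYY=>ddddttYYY=>ddddtttYY=>ddddttttY=>ddddttttt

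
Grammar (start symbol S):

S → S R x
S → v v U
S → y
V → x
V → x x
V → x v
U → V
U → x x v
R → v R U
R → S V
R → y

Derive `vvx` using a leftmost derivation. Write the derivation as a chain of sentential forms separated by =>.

S=>vvU=>vvV=>vvx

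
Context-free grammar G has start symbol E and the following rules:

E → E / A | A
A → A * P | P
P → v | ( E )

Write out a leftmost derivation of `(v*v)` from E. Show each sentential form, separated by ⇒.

E ⇒ A ⇒ P ⇒ (E) ⇒ (A) ⇒ (A*P) ⇒ (P*P) ⇒ (v*P) ⇒ (v*v)

E ⇒ A   [E → A]
A ⇒ P   [A → P]
P ⇒ (E)   [P → ( E )]
(E) ⇒ (A)   [E → A]
(A) ⇒ (A*P)   [A → A * P]
(A*P) ⇒ (P*P)   [A → P]
(P*P) ⇒ (v*P)   [P → v]
(v*P) ⇒ (v*v)   [P → v]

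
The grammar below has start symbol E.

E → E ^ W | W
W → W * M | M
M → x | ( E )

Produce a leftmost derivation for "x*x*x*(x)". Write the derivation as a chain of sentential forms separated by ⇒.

E⇒W⇒W*M⇒W*M*M⇒W*M*M*M⇒M*M*M*M⇒x*M*M*M⇒x*x*M*M⇒x*x*x*M⇒x*x*x*(E)⇒x*x*x*(W)⇒x*x*x*(M)⇒x*x*x*(x)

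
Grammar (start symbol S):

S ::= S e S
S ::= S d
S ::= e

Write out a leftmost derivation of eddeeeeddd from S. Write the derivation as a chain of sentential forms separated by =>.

S=>Sd=>Sdd=>Sddd=>SeSddd=>SeSeSddd=>SdeSeSddd=>SddeSeSddd=>eddeSeSddd=>eddeeeSddd=>eddeeeeddd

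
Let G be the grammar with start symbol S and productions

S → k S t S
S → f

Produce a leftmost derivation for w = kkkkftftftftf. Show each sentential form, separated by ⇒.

S⇒kStS⇒kkStStS⇒kkkStStStS⇒kkkkStStStStS⇒kkkkftStStStS⇒kkkkftftStStS⇒kkkkftftftStS⇒kkkkftftftftS⇒kkkkftftftftf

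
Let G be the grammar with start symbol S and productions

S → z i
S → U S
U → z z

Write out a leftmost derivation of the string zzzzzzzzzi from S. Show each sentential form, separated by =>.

S => US => zzS => zzUS => zzzzS => zzzzUS => zzzzzzS => zzzzzzUS => zzzzzzzzS => zzzzzzzzzi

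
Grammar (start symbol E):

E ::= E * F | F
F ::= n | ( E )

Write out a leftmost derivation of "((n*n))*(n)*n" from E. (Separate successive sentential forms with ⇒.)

E ⇒ E*F ⇒ E*F*F ⇒ F*F*F ⇒ (E)*F*F ⇒ (F)*F*F ⇒ ((E))*F*F ⇒ ((E*F))*F*F ⇒ ((F*F))*F*F ⇒ ((n*F))*F*F ⇒ ((n*n))*F*F ⇒ ((n*n))*(E)*F ⇒ ((n*n))*(F)*F ⇒ ((n*n))*(n)*F ⇒ ((n*n))*(n)*n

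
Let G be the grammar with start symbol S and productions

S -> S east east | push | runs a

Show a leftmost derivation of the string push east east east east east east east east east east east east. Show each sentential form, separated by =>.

S => S east east => S east east east east => S east east east east east east => S east east east east east east east east => S east east east east east east east east east east => S east east east east east east east east east east east east => push east east east east east east east east east east east east

S => S east east   [S -> S east east]
S east east => S east east east east   [S -> S east east]
S east east east east => S east east east east east east   [S -> S east east]
S east east east east east east => S east east east east east east east east   [S -> S east east]
S east east east east east east east east => S east east east east east east east east east east   [S -> S east east]
S east east east east east east east east east east => S east east east east east east east east east east east east   [S -> S east east]
S east east east east east east east east east east east east => push east east east east east east east east east east east east   [S -> push]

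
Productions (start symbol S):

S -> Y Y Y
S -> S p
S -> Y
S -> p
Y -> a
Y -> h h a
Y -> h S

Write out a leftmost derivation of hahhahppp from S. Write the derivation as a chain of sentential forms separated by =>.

S => Sp => Spp => Ypp => hSpp => hYYYpp => haYYpp => hahhaYpp => hahhahSpp => hahhahppp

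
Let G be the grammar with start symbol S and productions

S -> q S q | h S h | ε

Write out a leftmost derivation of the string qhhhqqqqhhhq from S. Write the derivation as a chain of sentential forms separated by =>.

S => qSq   [S -> q S q]
qSq => qhShq   [S -> h S h]
qhShq => qhhShhq   [S -> h S h]
qhhShhq => qhhhShhhq   [S -> h S h]
qhhhShhhq => qhhhqSqhhhq   [S -> q S q]
qhhhqSqhhhq => qhhhqqSqqhhhq   [S -> q S q]
qhhhqqSqqhhhq => qhhhqqqqhhhq   [S -> ε]

S => qSq => qhShq => qhhShhq => qhhhShhhq => qhhhqSqhhhq => qhhhqqSqqhhhq => qhhhqqqqhhhq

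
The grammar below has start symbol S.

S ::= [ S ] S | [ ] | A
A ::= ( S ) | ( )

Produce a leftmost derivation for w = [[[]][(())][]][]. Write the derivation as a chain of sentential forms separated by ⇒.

S ⇒ [S]S ⇒ [[S]S]S ⇒ [[[]]S]S ⇒ [[[]][S]S]S ⇒ [[[]][A]S]S ⇒ [[[]][(S)]S]S ⇒ [[[]][(A)]S]S ⇒ [[[]][(())]S]S ⇒ [[[]][(())][]]S ⇒ [[[]][(())][]][]

S ⇒ [S]S   [S ::= [ S ] S]
[S]S ⇒ [[S]S]S   [S ::= [ S ] S]
[[S]S]S ⇒ [[[]]S]S   [S ::= [ ]]
[[[]]S]S ⇒ [[[]][S]S]S   [S ::= [ S ] S]
[[[]][S]S]S ⇒ [[[]][A]S]S   [S ::= A]
[[[]][A]S]S ⇒ [[[]][(S)]S]S   [A ::= ( S )]
[[[]][(S)]S]S ⇒ [[[]][(A)]S]S   [S ::= A]
[[[]][(A)]S]S ⇒ [[[]][(())]S]S   [A ::= ( )]
[[[]][(())]S]S ⇒ [[[]][(())][]]S   [S ::= [ ]]
[[[]][(())][]]S ⇒ [[[]][(())][]][]   [S ::= [ ]]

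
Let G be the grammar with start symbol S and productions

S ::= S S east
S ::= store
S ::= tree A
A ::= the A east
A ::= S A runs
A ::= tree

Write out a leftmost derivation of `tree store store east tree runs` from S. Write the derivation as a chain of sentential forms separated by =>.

S => tree A => tree S A runs => tree S S east A runs => tree store S east A runs => tree store store east A runs => tree store store east tree runs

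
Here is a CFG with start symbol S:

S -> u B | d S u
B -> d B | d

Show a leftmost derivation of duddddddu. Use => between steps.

S => dSu => duBu => dudBu => duddBu => dudddBu => duddddBu => dudddddBu => duddddddu

S => dSu   [S -> d S u]
dSu => duBu   [S -> u B]
duBu => dudBu   [B -> d B]
dudBu => duddBu   [B -> d B]
duddBu => dudddBu   [B -> d B]
dudddBu => duddddBu   [B -> d B]
duddddBu => dudddddBu   [B -> d B]
dudddddBu => duddddddu   [B -> d]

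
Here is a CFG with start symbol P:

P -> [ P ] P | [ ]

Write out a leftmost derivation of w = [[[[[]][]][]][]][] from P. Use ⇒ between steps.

P ⇒ [P]P   [P -> [ P ] P]
[P]P ⇒ [[P]P]P   [P -> [ P ] P]
[[P]P]P ⇒ [[[P]P]P]P   [P -> [ P ] P]
[[[P]P]P]P ⇒ [[[[P]P]P]P]P   [P -> [ P ] P]
[[[[P]P]P]P]P ⇒ [[[[[]]P]P]P]P   [P -> [ ]]
[[[[[]]P]P]P]P ⇒ [[[[[]][]]P]P]P   [P -> [ ]]
[[[[[]][]]P]P]P ⇒ [[[[[]][]][]]P]P   [P -> [ ]]
[[[[[]][]][]]P]P ⇒ [[[[[]][]][]][]]P   [P -> [ ]]
[[[[[]][]][]][]]P ⇒ [[[[[]][]][]][]][]   [P -> [ ]]

P⇒[P]P⇒[[P]P]P⇒[[[P]P]P]P⇒[[[[P]P]P]P]P⇒[[[[[]]P]P]P]P⇒[[[[[]][]]P]P]P⇒[[[[[]][]][]]P]P⇒[[[[[]][]][]][]]P⇒[[[[[]][]][]][]][]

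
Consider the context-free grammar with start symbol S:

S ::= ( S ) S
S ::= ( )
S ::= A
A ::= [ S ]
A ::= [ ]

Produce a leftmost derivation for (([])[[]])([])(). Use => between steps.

S=>(S)S=>((S)S)S=>((A)S)S=>(([])S)S=>(([])A)S=>(([])[S])S=>(([])[A])S=>(([])[[]])S=>(([])[[]])(S)S=>(([])[[]])(A)S=>(([])[[]])([])S=>(([])[[]])([])()

S => (S)S   [S ::= ( S ) S]
(S)S => ((S)S)S   [S ::= ( S ) S]
((S)S)S => ((A)S)S   [S ::= A]
((A)S)S => (([])S)S   [A ::= [ ]]
(([])S)S => (([])A)S   [S ::= A]
(([])A)S => (([])[S])S   [A ::= [ S ]]
(([])[S])S => (([])[A])S   [S ::= A]
(([])[A])S => (([])[[]])S   [A ::= [ ]]
(([])[[]])S => (([])[[]])(S)S   [S ::= ( S ) S]
(([])[[]])(S)S => (([])[[]])(A)S   [S ::= A]
(([])[[]])(A)S => (([])[[]])([])S   [A ::= [ ]]
(([])[[]])([])S => (([])[[]])([])()   [S ::= ( )]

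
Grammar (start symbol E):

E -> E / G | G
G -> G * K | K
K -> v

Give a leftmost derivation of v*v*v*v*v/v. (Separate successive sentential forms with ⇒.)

E⇒E/G⇒G/G⇒G*K/G⇒G*K*K/G⇒G*K*K*K/G⇒G*K*K*K*K/G⇒K*K*K*K*K/G⇒v*K*K*K*K/G⇒v*v*K*K*K/G⇒v*v*v*K*K/G⇒v*v*v*v*K/G⇒v*v*v*v*v/G⇒v*v*v*v*v/K⇒v*v*v*v*v/v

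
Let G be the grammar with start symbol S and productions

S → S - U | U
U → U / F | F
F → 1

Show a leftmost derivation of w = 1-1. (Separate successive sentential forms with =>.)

S => S-U => U-U => F-U => 1-U => 1-F => 1-1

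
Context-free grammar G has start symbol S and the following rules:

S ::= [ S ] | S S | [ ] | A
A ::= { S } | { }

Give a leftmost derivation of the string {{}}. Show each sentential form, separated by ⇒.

S⇒A⇒{S}⇒{A}⇒{{}}

S ⇒ A   [S ::= A]
A ⇒ {S}   [A ::= { S }]
{S} ⇒ {A}   [S ::= A]
{A} ⇒ {{}}   [A ::= { }]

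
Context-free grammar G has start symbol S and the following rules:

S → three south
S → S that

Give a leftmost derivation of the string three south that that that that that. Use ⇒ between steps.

S ⇒ S that ⇒ S that that ⇒ S that that that ⇒ S that that that that ⇒ S that that that that that ⇒ three south that that that that that

S ⇒ S that   [S → S that]
S that ⇒ S that that   [S → S that]
S that that ⇒ S that that that   [S → S that]
S that that that ⇒ S that that that that   [S → S that]
S that that that that ⇒ S that that that that that   [S → S that]
S that that that that that ⇒ three south that that that that that   [S → three south]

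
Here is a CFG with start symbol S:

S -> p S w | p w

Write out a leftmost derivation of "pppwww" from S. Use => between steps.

S => pSw   [S -> p S w]
pSw => ppSww   [S -> p S w]
ppSww => pppwww   [S -> p w]

S => pSw => ppSww => pppwww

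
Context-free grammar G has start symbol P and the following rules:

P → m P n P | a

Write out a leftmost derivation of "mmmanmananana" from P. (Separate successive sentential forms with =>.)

P=>mPnP=>mmPnPnP=>mmmPnPnPnP=>mmmanPnPnP=>mmmanmPnPnPnP=>mmmanmanPnPnP=>mmmanmananPnP=>mmmanmanananP=>mmmanmananana

P => mPnP   [P → m P n P]
mPnP => mmPnPnP   [P → m P n P]
mmPnPnP => mmmPnPnPnP   [P → m P n P]
mmmPnPnPnP => mmmanPnPnP   [P → a]
mmmanPnPnP => mmmanmPnPnPnP   [P → m P n P]
mmmanmPnPnPnP => mmmanmanPnPnP   [P → a]
mmmanmanPnPnP => mmmanmananPnP   [P → a]
mmmanmananPnP => mmmanmanananP   [P → a]
mmmanmanananP => mmmanmananana   [P → a]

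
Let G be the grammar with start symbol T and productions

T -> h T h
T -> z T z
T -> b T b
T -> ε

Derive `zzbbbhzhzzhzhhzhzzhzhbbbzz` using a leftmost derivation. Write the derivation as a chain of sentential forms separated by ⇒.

T ⇒ zTz   [T -> z T z]
zTz ⇒ zzTzz   [T -> z T z]
zzTzz ⇒ zzbTbzz   [T -> b T b]
zzbTbzz ⇒ zzbbTbbzz   [T -> b T b]
zzbbTbbzz ⇒ zzbbbTbbbzz   [T -> b T b]
zzbbbTbbbzz ⇒ zzbbbhThbbbzz   [T -> h T h]
zzbbbhThbbbzz ⇒ zzbbbhzTzhbbbzz   [T -> z T z]
zzbbbhzTzhbbbzz ⇒ zzbbbhzhThzhbbbzz   [T -> h T h]
zzbbbhzhThzhbbbzz ⇒ zzbbbhzhzTzhzhbbbzz   [T -> z T z]
zzbbbhzhzTzhzhbbbzz ⇒ zzbbbhzhzzTzzhzhbbbzz   [T -> z T z]
zzbbbhzhzzTzzhzhbbbzz ⇒ zzbbbhzhzzhThzzhzhbbbzz   [T -> h T h]
zzbbbhzhzzhThzzhzhbbbzz ⇒ zzbbbhzhzzhzTzhzzhzhbbbzz   [T -> z T z]
zzbbbhzhzzhzTzhzzhzhbbbzz ⇒ zzbbbhzhzzhzhThzhzzhzhbbbzz   [T -> h T h]
zzbbbhzhzzhzhThzhzzhzhbbbzz ⇒ zzbbbhzhzzhzhhzhzzhzhbbbzz   [T -> ε]

T ⇒ zTz ⇒ zzTzz ⇒ zzbTbzz ⇒ zzbbTbbzz ⇒ zzbbbTbbbzz ⇒ zzbbbhThbbbzz ⇒ zzbbbhzTzhbbbzz ⇒ zzbbbhzhThzhbbbzz ⇒ zzbbbhzhzTzhzhbbbzz ⇒ zzbbbhzhzzTzzhzhbbbzz ⇒ zzbbbhzhzzhThzzhzhbbbzz ⇒ zzbbbhzhzzhzTzhzzhzhbbbzz ⇒ zzbbbhzhzzhzhThzhzzhzhbbbzz ⇒ zzbbbhzhzzhzhhzhzzhzhbbbzz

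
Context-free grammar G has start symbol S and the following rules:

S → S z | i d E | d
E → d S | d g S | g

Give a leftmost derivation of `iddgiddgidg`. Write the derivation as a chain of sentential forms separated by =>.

S => idE => iddgS => iddgidE => iddgiddgS => iddgiddgidE => iddgiddgidg

S => idE   [S → i d E]
idE => iddgS   [E → d g S]
iddgS => iddgidE   [S → i d E]
iddgidE => iddgiddgS   [E → d g S]
iddgiddgS => iddgiddgidE   [S → i d E]
iddgiddgidE => iddgiddgidg   [E → g]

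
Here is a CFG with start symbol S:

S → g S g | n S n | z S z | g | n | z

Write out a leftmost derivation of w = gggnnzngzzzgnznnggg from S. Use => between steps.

S => gSg   [S → g S g]
gSg => ggSgg   [S → g S g]
ggSgg => gggSggg   [S → g S g]
gggSggg => gggnSnggg   [S → n S n]
gggnSnggg => gggnnSnnggg   [S → n S n]
gggnnSnnggg => gggnnzSznnggg   [S → z S z]
gggnnzSznnggg => gggnnznSnznnggg   [S → n S n]
gggnnznSnznnggg => gggnnzngSgnznnggg   [S → g S g]
gggnnzngSgnznnggg => gggnnzngzSzgnznnggg   [S → z S z]
gggnnzngzSzgnznnggg => gggnnzngzzzgnznnggg   [S → z]

S => gSg => ggSgg => gggSggg => gggnSnggg => gggnnSnnggg => gggnnzSznnggg => gggnnznSnznnggg => gggnnzngSgnznnggg => gggnnzngzSzgnznnggg => gggnnzngzzzgnznnggg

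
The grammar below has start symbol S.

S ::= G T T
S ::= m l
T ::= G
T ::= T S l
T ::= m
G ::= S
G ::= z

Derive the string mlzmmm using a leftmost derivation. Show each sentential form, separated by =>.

S => GTT   [S ::= G T T]
GTT => STT   [G ::= S]
STT => mlTT   [S ::= m l]
mlTT => mlGT   [T ::= G]
mlGT => mlST   [G ::= S]
mlST => mlGTTT   [S ::= G T T]
mlGTTT => mlzTTT   [G ::= z]
mlzTTT => mlzmTT   [T ::= m]
mlzmTT => mlzmmT   [T ::= m]
mlzmmT => mlzmmm   [T ::= m]

S => GTT => STT => mlTT => mlGT => mlST => mlGTTT => mlzTTT => mlzmTT => mlzmmT => mlzmmm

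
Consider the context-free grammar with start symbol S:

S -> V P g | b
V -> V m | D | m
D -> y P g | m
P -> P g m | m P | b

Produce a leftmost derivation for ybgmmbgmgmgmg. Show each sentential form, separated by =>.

S => VPg   [S -> V P g]
VPg => DPg   [V -> D]
DPg => yPgPg   [D -> y P g]
yPgPg => ybgPg   [P -> b]
ybgPg => ybgPgmg   [P -> P g m]
ybgPgmg => ybgmPgmg   [P -> m P]
ybgmPgmg => ybgmmPgmg   [P -> m P]
ybgmmPgmg => ybgmmPgmgmg   [P -> P g m]
ybgmmPgmgmg => ybgmmPgmgmgmg   [P -> P g m]
ybgmmPgmgmgmg => ybgmmbgmgmgmg   [P -> b]

S=>VPg=>DPg=>yPgPg=>ybgPg=>ybgPgmg=>ybgmPgmg=>ybgmmPgmg=>ybgmmPgmgmg=>ybgmmPgmgmgmg=>ybgmmbgmgmgmg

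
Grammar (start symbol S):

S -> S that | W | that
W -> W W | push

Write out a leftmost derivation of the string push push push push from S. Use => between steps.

S => W   [S -> W]
W => W W   [W -> W W]
W W => W W W   [W -> W W]
W W W => W W W W   [W -> W W]
W W W W => push W W W   [W -> push]
push W W W => push push W W   [W -> push]
push push W W => push push push W   [W -> push]
push push push W => push push push push   [W -> push]

S => W => W W => W W W => W W W W => push W W W => push push W W => push push push W => push push push push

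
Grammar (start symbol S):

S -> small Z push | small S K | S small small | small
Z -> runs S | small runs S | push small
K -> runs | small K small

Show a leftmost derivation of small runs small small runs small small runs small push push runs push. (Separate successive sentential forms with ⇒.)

S ⇒ small Z push ⇒ small runs S push ⇒ small runs small S K push ⇒ small runs small small Z push K push ⇒ small runs small small runs S push K push ⇒ small runs small small runs small Z push push K push ⇒ small runs small small runs small small runs S push push K push ⇒ small runs small small runs small small runs small push push K push ⇒ small runs small small runs small small runs small push push runs push

S ⇒ small Z push   [S -> small Z push]
small Z push ⇒ small runs S push   [Z -> runs S]
small runs S push ⇒ small runs small S K push   [S -> small S K]
small runs small S K push ⇒ small runs small small Z push K push   [S -> small Z push]
small runs small small Z push K push ⇒ small runs small small runs S push K push   [Z -> runs S]
small runs small small runs S push K push ⇒ small runs small small runs small Z push push K push   [S -> small Z push]
small runs small small runs small Z push push K push ⇒ small runs small small runs small small runs S push push K push   [Z -> small runs S]
small runs small small runs small small runs S push push K push ⇒ small runs small small runs small small runs small push push K push   [S -> small]
small runs small small runs small small runs small push push K push ⇒ small runs small small runs small small runs small push push runs push   [K -> runs]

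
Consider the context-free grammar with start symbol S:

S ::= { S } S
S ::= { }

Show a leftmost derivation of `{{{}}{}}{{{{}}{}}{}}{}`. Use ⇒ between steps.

S⇒{S}S⇒{{S}S}S⇒{{{}}S}S⇒{{{}}{}}S⇒{{{}}{}}{S}S⇒{{{}}{}}{{S}S}S⇒{{{}}{}}{{{S}S}S}S⇒{{{}}{}}{{{{}}S}S}S⇒{{{}}{}}{{{{}}{}}S}S⇒{{{}}{}}{{{{}}{}}{}}S⇒{{{}}{}}{{{{}}{}}{}}{}

S ⇒ {S}S   [S ::= { S } S]
{S}S ⇒ {{S}S}S   [S ::= { S } S]
{{S}S}S ⇒ {{{}}S}S   [S ::= { }]
{{{}}S}S ⇒ {{{}}{}}S   [S ::= { }]
{{{}}{}}S ⇒ {{{}}{}}{S}S   [S ::= { S } S]
{{{}}{}}{S}S ⇒ {{{}}{}}{{S}S}S   [S ::= { S } S]
{{{}}{}}{{S}S}S ⇒ {{{}}{}}{{{S}S}S}S   [S ::= { S } S]
{{{}}{}}{{{S}S}S}S ⇒ {{{}}{}}{{{{}}S}S}S   [S ::= { }]
{{{}}{}}{{{{}}S}S}S ⇒ {{{}}{}}{{{{}}{}}S}S   [S ::= { }]
{{{}}{}}{{{{}}{}}S}S ⇒ {{{}}{}}{{{{}}{}}{}}S   [S ::= { }]
{{{}}{}}{{{{}}{}}{}}S ⇒ {{{}}{}}{{{{}}{}}{}}{}   [S ::= { }]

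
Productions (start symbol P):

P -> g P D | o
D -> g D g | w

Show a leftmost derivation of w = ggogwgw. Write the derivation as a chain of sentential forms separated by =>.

P => gPD => ggPDD => ggoDD => ggogDgD => ggogwgD => ggogwgw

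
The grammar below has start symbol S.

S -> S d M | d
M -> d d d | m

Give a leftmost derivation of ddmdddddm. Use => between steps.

S => SdM => SdMdM => SdMdMdM => ddMdMdM => ddmdMdM => ddmdddddM => ddmdddddm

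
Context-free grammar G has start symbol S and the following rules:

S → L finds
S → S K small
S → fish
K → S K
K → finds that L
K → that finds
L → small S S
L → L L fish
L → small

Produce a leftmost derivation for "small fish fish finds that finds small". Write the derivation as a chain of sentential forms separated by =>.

S => S K small => L finds K small => small S S finds K small => small fish S finds K small => small fish fish finds K small => small fish fish finds that finds small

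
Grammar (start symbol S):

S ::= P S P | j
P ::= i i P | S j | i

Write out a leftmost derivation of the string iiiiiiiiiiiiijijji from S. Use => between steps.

S => PSP => iiPSP => iiSjSP => iiPSPjSP => iiiiPSPjSP => iiiiiiPSPjSP => iiiiiiiiPSPjSP => iiiiiiiiiiPSPjSP => iiiiiiiiiiiiPSPjSP => iiiiiiiiiiiiiSPjSP => iiiiiiiiiiiiijPjSP => iiiiiiiiiiiiijijSP => iiiiiiiiiiiiijijjP => iiiiiiiiiiiiijijji

S => PSP   [S ::= P S P]
PSP => iiPSP   [P ::= i i P]
iiPSP => iiSjSP   [P ::= S j]
iiSjSP => iiPSPjSP   [S ::= P S P]
iiPSPjSP => iiiiPSPjSP   [P ::= i i P]
iiiiPSPjSP => iiiiiiPSPjSP   [P ::= i i P]
iiiiiiPSPjSP => iiiiiiiiPSPjSP   [P ::= i i P]
iiiiiiiiPSPjSP => iiiiiiiiiiPSPjSP   [P ::= i i P]
iiiiiiiiiiPSPjSP => iiiiiiiiiiiiPSPjSP   [P ::= i i P]
iiiiiiiiiiiiPSPjSP => iiiiiiiiiiiiiSPjSP   [P ::= i]
iiiiiiiiiiiiiSPjSP => iiiiiiiiiiiiijPjSP   [S ::= j]
iiiiiiiiiiiiijPjSP => iiiiiiiiiiiiijijSP   [P ::= i]
iiiiiiiiiiiiijijSP => iiiiiiiiiiiiijijjP   [S ::= j]
iiiiiiiiiiiiijijjP => iiiiiiiiiiiiijijji   [P ::= i]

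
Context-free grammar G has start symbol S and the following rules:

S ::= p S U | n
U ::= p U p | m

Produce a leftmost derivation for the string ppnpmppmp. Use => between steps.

S=>pSU=>ppSUU=>ppnUU=>ppnpUpU=>ppnpmpU=>ppnpmppUp=>ppnpmppmp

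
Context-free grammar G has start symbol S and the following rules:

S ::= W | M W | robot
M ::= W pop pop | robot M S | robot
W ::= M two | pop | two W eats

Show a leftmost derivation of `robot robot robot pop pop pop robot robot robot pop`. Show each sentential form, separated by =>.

S => M W => robot M S W => robot robot M S S W => robot robot robot M S S S W => robot robot robot W pop pop S S S W => robot robot robot pop pop pop S S S W => robot robot robot pop pop pop robot S S W => robot robot robot pop pop pop robot robot S W => robot robot robot pop pop pop robot robot robot W => robot robot robot pop pop pop robot robot robot pop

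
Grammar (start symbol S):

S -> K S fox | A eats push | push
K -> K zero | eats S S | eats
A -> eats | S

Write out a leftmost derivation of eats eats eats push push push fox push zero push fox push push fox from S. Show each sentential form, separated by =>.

S => K S fox => eats S S S fox => eats K S fox S S fox => eats K zero S fox S S fox => eats eats S S zero S fox S S fox => eats eats K S fox S zero S fox S S fox => eats eats eats S S S fox S zero S fox S S fox => eats eats eats push S S fox S zero S fox S S fox => eats eats eats push push S fox S zero S fox S S fox => eats eats eats push push push fox S zero S fox S S fox => eats eats eats push push push fox push zero S fox S S fox => eats eats eats push push push fox push zero push fox S S fox => eats eats eats push push push fox push zero push fox push S fox => eats eats eats push push push fox push zero push fox push push fox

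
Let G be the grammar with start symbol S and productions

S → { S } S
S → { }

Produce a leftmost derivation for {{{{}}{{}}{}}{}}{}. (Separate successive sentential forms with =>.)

S=>{S}S=>{{S}S}S=>{{{S}S}S}S=>{{{{}}S}S}S=>{{{{}}{S}S}S}S=>{{{{}}{{}}S}S}S=>{{{{}}{{}}{}}S}S=>{{{{}}{{}}{}}{}}S=>{{{{}}{{}}{}}{}}{}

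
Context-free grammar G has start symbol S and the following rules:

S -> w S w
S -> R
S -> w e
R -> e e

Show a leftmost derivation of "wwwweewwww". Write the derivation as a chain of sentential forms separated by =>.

S => wSw => wwSww => wwwSwww => wwwwSwwww => wwwwRwwww => wwwweewwww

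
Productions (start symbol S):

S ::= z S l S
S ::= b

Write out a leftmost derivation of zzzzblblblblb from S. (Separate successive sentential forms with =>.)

S => zSlS => zzSlSlS => zzzSlSlSlS => zzzzSlSlSlSlS => zzzzblSlSlSlS => zzzzblblSlSlS => zzzzblblblSlS => zzzzblblblblS => zzzzblblblblb

S => zSlS   [S ::= z S l S]
zSlS => zzSlSlS   [S ::= z S l S]
zzSlSlS => zzzSlSlSlS   [S ::= z S l S]
zzzSlSlSlS => zzzzSlSlSlSlS   [S ::= z S l S]
zzzzSlSlSlSlS => zzzzblSlSlSlS   [S ::= b]
zzzzblSlSlSlS => zzzzblblSlSlS   [S ::= b]
zzzzblblSlSlS => zzzzblblblSlS   [S ::= b]
zzzzblblblSlS => zzzzblblblblS   [S ::= b]
zzzzblblblblS => zzzzblblblblb   [S ::= b]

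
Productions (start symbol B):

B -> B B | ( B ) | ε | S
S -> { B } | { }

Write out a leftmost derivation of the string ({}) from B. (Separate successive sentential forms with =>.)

B => (B) => (S) => ({})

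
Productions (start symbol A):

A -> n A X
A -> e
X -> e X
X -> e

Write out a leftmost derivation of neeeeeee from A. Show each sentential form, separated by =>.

A=>nAX=>neX=>neeX=>neeeX=>neeeeX=>neeeeeX=>neeeeeeX=>neeeeeee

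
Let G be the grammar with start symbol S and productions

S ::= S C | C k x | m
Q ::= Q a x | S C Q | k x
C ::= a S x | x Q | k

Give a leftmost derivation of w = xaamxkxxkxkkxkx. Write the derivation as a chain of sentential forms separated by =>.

S => Ckx => xQkx => xSCQkx => xCkxCQkx => xaSxkxCQkx => xaCkxxkxCQkx => xaaSxkxxkxCQkx => xaamxkxxkxCQkx => xaamxkxxkxkQkx => xaamxkxxkxkkxkx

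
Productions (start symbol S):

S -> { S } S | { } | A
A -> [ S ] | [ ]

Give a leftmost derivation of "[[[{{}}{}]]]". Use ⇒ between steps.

S ⇒ A   [S -> A]
A ⇒ [S]   [A -> [ S ]]
[S] ⇒ [A]   [S -> A]
[A] ⇒ [[S]]   [A -> [ S ]]
[[S]] ⇒ [[A]]   [S -> A]
[[A]] ⇒ [[[S]]]   [A -> [ S ]]
[[[S]]] ⇒ [[[{S}S]]]   [S -> { S } S]
[[[{S}S]]] ⇒ [[[{{}}S]]]   [S -> { }]
[[[{{}}S]]] ⇒ [[[{{}}{}]]]   [S -> { }]

S ⇒ A ⇒ [S] ⇒ [A] ⇒ [[S]] ⇒ [[A]] ⇒ [[[S]]] ⇒ [[[{S}S]]] ⇒ [[[{{}}S]]] ⇒ [[[{{}}{}]]]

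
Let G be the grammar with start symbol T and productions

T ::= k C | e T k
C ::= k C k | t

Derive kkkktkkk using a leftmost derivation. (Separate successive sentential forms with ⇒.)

T⇒kC⇒kkCk⇒kkkCkk⇒kkkkCkkk⇒kkkktkkk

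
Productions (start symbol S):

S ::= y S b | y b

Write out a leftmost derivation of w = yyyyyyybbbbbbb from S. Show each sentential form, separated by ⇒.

S⇒ySb⇒yySbb⇒yyySbbb⇒yyyySbbbb⇒yyyyySbbbbb⇒yyyyyySbbbbbb⇒yyyyyyybbbbbbb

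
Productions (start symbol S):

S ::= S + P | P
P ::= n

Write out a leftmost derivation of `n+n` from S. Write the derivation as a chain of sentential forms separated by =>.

S => S+P => P+P => n+P => n+n

S => S+P   [S ::= S + P]
S+P => P+P   [S ::= P]
P+P => n+P   [P ::= n]
n+P => n+n   [P ::= n]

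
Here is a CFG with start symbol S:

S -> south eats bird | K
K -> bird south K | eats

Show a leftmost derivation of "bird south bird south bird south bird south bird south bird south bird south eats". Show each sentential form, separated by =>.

S => K => bird south K => bird south bird south K => bird south bird south bird south K => bird south bird south bird south bird south K => bird south bird south bird south bird south bird south K => bird south bird south bird south bird south bird south bird south K => bird south bird south bird south bird south bird south bird south bird south K => bird south bird south bird south bird south bird south bird south bird south eats

S => K   [S -> K]
K => bird south K   [K -> bird south K]
bird south K => bird south bird south K   [K -> bird south K]
bird south bird south K => bird south bird south bird south K   [K -> bird south K]
bird south bird south bird south K => bird south bird south bird south bird south K   [K -> bird south K]
bird south bird south bird south bird south K => bird south bird south bird south bird south bird south K   [K -> bird south K]
bird south bird south bird south bird south bird south K => bird south bird south bird south bird south bird south bird south K   [K -> bird south K]
bird south bird south bird south bird south bird south bird south K => bird south bird south bird south bird south bird south bird south bird south K   [K -> bird south K]
bird south bird south bird south bird south bird south bird south bird south K => bird south bird south bird south bird south bird south bird south bird south eats   [K -> eats]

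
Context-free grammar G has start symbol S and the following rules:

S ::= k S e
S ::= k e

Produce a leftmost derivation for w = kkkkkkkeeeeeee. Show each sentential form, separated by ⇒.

S⇒kSe⇒kkSee⇒kkkSeee⇒kkkkSeeee⇒kkkkkSeeeee⇒kkkkkkSeeeeee⇒kkkkkkkeeeeeee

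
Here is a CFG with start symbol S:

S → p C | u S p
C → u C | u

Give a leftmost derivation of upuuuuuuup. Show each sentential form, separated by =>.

S => uSp   [S → u S p]
uSp => upCp   [S → p C]
upCp => upuCp   [C → u C]
upuCp => upuuCp   [C → u C]
upuuCp => upuuuCp   [C → u C]
upuuuCp => upuuuuCp   [C → u C]
upuuuuCp => upuuuuuCp   [C → u C]
upuuuuuCp => upuuuuuuCp   [C → u C]
upuuuuuuCp => upuuuuuuup   [C → u]

S => uSp => upCp => upuCp => upuuCp => upuuuCp => upuuuuCp => upuuuuuCp => upuuuuuuCp => upuuuuuuup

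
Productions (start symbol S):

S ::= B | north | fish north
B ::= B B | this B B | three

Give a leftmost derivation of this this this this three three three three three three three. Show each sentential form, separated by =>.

S => B   [S ::= B]
B => B B   [B ::= B B]
B B => this B B B   [B ::= this B B]
this B B B => this this B B B B   [B ::= this B B]
this this B B B B => this this this B B B B B   [B ::= this B B]
this this this B B B B B => this this this B B B B B B   [B ::= B B]
this this this B B B B B B => this this this this B B B B B B B   [B ::= this B B]
this this this this B B B B B B B => this this this this three B B B B B B   [B ::= three]
this this this this three B B B B B B => this this this this three three B B B B B   [B ::= three]
this this this this three three B B B B B => this this this this three three three B B B B   [B ::= three]
this this this this three three three B B B B => this this this this three three three three B B B   [B ::= three]
this this this this three three three three B B B => this this this this three three three three three B B   [B ::= three]
this this this this three three three three three B B => this this this this three three three three three three B   [B ::= three]
this this this this three three three three three three B => this this this this three three three three three three three   [B ::= three]

S => B => B B => this B B B => this this B B B B => this this this B B B B B => this this this B B B B B B => this this this this B B B B B B B => this this this this three B B B B B B => this this this this three three B B B B B => this this this this three three three B B B B => this this this this three three three three B B B => this this this this three three three three three B B => this this this this three three three three three three B => this this this this three three three three three three three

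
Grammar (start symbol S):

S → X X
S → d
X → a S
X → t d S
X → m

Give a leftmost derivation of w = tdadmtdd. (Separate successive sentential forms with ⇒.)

S ⇒ XX ⇒ tdSX ⇒ tdXXX ⇒ tdaSXX ⇒ tdadXX ⇒ tdadmX ⇒ tdadmtdS ⇒ tdadmtdd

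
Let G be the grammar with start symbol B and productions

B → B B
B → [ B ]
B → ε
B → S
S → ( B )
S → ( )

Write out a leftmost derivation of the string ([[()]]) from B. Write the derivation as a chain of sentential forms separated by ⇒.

B ⇒ S   [B → S]
S ⇒ (B)   [S → ( B )]
(B) ⇒ ([B])   [B → [ B ]]
([B]) ⇒ ([[B]])   [B → [ B ]]
([[B]]) ⇒ ([[S]])   [B → S]
([[S]]) ⇒ ([[(B)]])   [S → ( B )]
([[(B)]]) ⇒ ([[()]])   [B → ε]

B ⇒ S ⇒ (B) ⇒ ([B]) ⇒ ([[B]]) ⇒ ([[S]]) ⇒ ([[(B)]]) ⇒ ([[()]])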